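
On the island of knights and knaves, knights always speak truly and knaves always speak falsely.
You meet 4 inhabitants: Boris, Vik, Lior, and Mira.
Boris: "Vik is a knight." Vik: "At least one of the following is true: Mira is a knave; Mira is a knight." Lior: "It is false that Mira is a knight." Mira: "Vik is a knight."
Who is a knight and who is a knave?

Boris is a knight, Vik is a knight, Lior is a knave, and Mira is a knight.

Boris (knight): "Vik is a knight" — true. ✓
Vik is a knight, and the claim "at least one of the following is true: Mira is a knave; Mira is a knight" is indeed true.
Lior is a knave, so "it is false that Mira is a knight" must be false — and it is.
Mira (knight): "Vik is a knight" — true. ✓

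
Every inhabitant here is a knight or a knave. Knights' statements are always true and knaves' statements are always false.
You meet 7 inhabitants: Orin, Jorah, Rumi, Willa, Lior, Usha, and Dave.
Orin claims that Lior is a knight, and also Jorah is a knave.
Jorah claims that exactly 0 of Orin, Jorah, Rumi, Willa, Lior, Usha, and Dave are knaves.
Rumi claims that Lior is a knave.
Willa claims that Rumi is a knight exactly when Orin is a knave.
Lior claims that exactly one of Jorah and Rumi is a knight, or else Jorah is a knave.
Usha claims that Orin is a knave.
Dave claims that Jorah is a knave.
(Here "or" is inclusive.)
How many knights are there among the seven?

4

The unique consistent assignment is Orin=knight, Jorah=knave, Rumi=knave, Willa=knight, Lior=knight, Usha=knave, Dave=knight.
That has 4 knights.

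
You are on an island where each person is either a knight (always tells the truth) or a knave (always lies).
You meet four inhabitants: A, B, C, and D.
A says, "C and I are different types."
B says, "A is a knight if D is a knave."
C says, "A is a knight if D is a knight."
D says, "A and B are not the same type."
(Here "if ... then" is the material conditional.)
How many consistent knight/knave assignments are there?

Consistent assignments:
  A=knave, B=knight, C=knave, D=knight

1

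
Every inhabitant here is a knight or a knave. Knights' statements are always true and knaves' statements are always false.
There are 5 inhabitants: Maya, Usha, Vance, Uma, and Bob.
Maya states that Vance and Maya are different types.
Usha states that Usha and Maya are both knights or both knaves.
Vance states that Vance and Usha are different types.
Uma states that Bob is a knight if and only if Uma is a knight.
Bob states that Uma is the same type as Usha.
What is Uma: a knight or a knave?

Uma is a knave.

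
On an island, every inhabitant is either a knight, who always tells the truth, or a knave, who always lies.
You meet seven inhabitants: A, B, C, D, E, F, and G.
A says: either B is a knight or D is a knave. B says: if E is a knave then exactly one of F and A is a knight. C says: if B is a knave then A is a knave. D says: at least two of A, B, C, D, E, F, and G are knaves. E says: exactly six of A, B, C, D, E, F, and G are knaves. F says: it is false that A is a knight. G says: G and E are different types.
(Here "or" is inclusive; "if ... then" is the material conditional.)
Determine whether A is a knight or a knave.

Consistent assignments: {A=knight, B=knight, C=knight, D=knight, E=knave, F=knave, G=knight}; {A=knight, B=knight, C=knight, D=knight, E=knave, F=knave, G=knave}
In every consistent assignment, A is a knight.

A is a knight.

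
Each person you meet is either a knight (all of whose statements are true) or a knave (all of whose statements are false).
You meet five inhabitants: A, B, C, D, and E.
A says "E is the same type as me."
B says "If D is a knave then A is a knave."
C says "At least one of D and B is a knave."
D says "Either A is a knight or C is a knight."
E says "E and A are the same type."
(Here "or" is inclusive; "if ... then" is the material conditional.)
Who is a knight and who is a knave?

As a knight, A's statement "E is the same type as me" should be true; it is.
B (knight): "if D is a knave then A is a knave" — true. ✓
C (knave): "at least one of D and B is a knave" — False. ✓
D (knight): "either A is a knight or C is a knight" — true. ✓
As a knight, E's statement "E and A are the same type" should be true; it is.

A is a knight, B is a knight, C is a knave, D is a knight, and E is a knight.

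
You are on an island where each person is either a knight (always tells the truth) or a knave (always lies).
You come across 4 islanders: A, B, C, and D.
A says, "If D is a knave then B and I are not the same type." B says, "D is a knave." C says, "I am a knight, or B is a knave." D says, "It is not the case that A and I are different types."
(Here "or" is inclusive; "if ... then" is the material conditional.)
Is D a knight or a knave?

D is a knight.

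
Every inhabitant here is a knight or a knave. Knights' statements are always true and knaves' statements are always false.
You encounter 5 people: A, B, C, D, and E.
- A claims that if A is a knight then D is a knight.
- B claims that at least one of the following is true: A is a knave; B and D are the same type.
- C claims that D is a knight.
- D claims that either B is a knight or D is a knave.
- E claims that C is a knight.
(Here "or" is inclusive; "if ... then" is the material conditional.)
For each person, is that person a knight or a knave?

A is a knight, and the claim "if A is a knight then D is a knight" is indeed true.
Since B is a knight, "at least one of the following is true: A is a knave; B and D are the same type" needs to be true, which holds.
Since C is a knight, "D is a knight" needs to be true, which holds.
D (knight): "either B is a knight or D is a knave" — true. ✓
E (knight): "C is a knight" — true. ✓

A is a knight, B is a knight, C is a knight, D is a knight, and E is a knight.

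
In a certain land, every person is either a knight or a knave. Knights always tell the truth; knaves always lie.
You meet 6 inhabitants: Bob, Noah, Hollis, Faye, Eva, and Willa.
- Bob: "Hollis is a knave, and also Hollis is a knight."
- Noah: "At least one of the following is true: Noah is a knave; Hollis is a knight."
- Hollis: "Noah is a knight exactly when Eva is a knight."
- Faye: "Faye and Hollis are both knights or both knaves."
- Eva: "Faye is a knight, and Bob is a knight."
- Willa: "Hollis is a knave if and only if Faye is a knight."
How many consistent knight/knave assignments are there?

0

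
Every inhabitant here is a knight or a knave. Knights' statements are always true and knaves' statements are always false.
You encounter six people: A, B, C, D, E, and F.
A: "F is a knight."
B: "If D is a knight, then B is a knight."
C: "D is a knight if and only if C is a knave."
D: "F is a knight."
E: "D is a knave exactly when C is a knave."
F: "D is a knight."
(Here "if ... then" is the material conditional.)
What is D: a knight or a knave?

D is a knave.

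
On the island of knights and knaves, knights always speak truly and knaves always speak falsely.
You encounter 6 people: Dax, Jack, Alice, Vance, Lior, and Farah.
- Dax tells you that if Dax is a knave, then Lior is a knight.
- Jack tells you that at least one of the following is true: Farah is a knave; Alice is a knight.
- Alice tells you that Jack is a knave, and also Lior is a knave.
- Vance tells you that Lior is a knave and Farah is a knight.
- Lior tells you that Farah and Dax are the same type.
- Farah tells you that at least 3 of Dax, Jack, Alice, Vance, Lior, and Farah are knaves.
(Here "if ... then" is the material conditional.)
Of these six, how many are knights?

The unique consistent assignment is Dax=knight, Jack=knave, Alice=knave, Vance=knave, Lior=knight, Farah=knight.
That has 3 knights.

3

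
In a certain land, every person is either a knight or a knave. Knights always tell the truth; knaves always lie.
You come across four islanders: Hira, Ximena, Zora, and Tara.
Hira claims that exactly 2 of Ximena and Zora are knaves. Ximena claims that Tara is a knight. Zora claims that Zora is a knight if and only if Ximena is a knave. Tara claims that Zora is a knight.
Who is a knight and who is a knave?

Hira is a knight, Ximena is a knave, Zora is a knave, and Tara is a knave.

Suppose Hira is a knave. Then Hira's statement "exactly 2 of Ximena and Zora are knaves" would have to be false. Checking the 8 ways to assign the others, none is consistent with every speaker.
(For instance, with Ximena=knave, Zora=knave, Tara=knave, Hira's claim "exactly 2 of Ximena and Zora are knaves" comes out true where it would need to be false.)
So Hira must be a knight, making "exactly 2 of Ximena and Zora are knaves" true. Taking Hira=knight, Ximena=knave, Zora=knave, Tara=knave, each remaining statement checks out:
  Ximena (knave): "Tara is a knight" — false. ✓
  Zora (knave): "Zora is a knight if and only if Ximena is a knave" — false. ✓
  Tara (knave): "Zora is a knight" — false. ✓
This is the unique consistent assignment.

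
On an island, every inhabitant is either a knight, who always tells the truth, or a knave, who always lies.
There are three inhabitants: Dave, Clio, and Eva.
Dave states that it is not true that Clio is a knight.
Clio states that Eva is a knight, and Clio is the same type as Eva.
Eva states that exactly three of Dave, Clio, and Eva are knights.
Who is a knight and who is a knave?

Since Dave is a knight, "it is not true that Clio is a knight" needs to be True, which holds.
Clio is a knave, and the claim "Eva is a knight, and Clio is the same type as Eva" is indeed False.
Since Eva is a knave, "exactly three of Dave, Clio, and Eva are knights" needs to be False, which holds.

Knights: Dave. Knaves: Clio and Eva.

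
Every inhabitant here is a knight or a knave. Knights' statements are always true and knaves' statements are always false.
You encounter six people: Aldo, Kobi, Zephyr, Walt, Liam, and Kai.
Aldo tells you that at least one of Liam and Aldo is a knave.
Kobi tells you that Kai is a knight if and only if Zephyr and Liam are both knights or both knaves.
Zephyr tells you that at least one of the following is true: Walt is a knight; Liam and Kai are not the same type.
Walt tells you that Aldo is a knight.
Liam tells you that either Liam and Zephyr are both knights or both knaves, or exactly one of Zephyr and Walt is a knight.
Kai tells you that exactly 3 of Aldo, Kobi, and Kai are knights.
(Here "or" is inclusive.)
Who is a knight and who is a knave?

Aldo is a knight, Kobi is a knight, Zephyr is a knight, Walt is a knight, Liam is a knave, and Kai is a knave.

As a knight, Aldo's statement "at least one of Liam and Aldo is a knave" should be true; it is.
Kobi (knight): "Kai is a knight if and only if Zephyr and Liam are both knights or both knaves" — true. ✓
Zephyr is a knight; "at least one of the following is true: Walt is a knight; Liam and Kai are not the same type" is true, as required.
Walt is a knight, and the claim "Aldo is a knight" is indeed true.
Liam is a knave; "either Liam and Zephyr are both knights or both knaves, or exactly one of Zephyr and Walt is a knight" is False, as required.
Kai (knave): "exactly 3 of Aldo, Kobi, and Kai are knights" — False. ✓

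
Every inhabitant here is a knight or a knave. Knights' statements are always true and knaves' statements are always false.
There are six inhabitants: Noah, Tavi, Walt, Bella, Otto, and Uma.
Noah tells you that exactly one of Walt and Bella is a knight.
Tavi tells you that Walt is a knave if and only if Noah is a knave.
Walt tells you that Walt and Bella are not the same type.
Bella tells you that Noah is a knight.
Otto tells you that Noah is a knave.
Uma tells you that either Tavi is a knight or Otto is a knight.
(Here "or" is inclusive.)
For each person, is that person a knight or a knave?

Noah is a knave, and the claim "exactly one of Walt and Bella is a knight" is indeed false.
Tavi (knight): "Walt is a knave if and only if Noah is a knave" — True. ✓
Walt (knave): "Walt and Bella are not the same type" — false. ✓
Bella (knave): "Noah is a knight" — false. ✓
Otto is a knight, so "Noah is a knave" must be True — and it is.
Uma is a knight, so "either Tavi is a knight or Otto is a knight" must be True — and it is.

Noah is a knave, Tavi is a knight, Walt is a knave, Bella is a knave, Otto is a knight, and Uma is a knight.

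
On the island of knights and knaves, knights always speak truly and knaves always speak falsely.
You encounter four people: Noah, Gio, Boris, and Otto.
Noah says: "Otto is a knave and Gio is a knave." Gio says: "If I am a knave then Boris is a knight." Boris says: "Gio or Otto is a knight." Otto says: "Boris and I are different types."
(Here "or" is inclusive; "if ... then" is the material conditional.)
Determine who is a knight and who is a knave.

Noah is a knight, Gio is a knave, Boris is a knave, and Otto is a knave.

As a knight, Noah's statement "Otto is a knave and Gio is a knave" should be True; it is.
Gio is a knave, so "if I am a knave then Boris is a knight" must be false — and it is.
As a knave, Boris's statement "Gio or Otto is a knight" should be false; it is.
Otto is a knave, so "Boris and I are different types" must be false — and it is.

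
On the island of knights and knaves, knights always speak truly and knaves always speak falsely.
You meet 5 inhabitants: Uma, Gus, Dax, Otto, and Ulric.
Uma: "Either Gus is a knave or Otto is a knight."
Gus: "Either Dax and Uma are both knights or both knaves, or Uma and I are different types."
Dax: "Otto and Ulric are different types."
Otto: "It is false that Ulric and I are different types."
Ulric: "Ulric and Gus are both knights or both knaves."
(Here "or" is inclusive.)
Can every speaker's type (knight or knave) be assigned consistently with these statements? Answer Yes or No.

Yes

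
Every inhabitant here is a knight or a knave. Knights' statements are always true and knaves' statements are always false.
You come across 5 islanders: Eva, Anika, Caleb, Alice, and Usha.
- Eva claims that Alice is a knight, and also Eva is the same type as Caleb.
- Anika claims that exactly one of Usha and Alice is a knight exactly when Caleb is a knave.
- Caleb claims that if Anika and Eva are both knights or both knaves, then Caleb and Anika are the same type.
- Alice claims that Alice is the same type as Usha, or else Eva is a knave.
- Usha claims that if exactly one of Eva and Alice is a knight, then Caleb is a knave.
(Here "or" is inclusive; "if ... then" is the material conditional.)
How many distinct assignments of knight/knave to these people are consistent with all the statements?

Consistent assignments:
  Eva=knight, Anika=knight, Caleb=knight, Alice=knight, Usha=knight

1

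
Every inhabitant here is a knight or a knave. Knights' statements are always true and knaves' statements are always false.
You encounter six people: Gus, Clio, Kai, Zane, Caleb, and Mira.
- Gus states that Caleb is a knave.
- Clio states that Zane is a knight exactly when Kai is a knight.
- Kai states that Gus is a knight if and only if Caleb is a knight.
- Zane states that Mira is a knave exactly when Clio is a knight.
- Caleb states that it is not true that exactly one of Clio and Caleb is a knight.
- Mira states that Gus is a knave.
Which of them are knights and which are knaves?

Knights: Clio, Caleb, and Mira. Knaves: Gus, Kai, and Zane.

As a knave, Gus's statement "Caleb is a knave" should be False; it is.
As a knight, Clio's statement "Zane is a knight exactly when Kai is a knight" should be true; it is.
Kai is a knave, and the claim "Gus is a knight if and only if Caleb is a knight" is indeed False.
Zane is a knave, so "Mira is a knave exactly when Clio is a knight" must be False — and it is.
As a knight, Caleb's statement "it is not true that exactly one of Clio and Caleb is a knight" should be true; it is.
Since Mira is a knight, "Gus is a knave" needs to be true, which holds.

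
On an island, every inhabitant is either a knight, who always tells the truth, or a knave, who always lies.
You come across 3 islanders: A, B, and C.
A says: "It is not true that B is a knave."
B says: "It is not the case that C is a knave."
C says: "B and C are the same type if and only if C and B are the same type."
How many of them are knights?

3

The unique consistent assignment is A=knight, B=knight, C=knight.
That has 3 knights.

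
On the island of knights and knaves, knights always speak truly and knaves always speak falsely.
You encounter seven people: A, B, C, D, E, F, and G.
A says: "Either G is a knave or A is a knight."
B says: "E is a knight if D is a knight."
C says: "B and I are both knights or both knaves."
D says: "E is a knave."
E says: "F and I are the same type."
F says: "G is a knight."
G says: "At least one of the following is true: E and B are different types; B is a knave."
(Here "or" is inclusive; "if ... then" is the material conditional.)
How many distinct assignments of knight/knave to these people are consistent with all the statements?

0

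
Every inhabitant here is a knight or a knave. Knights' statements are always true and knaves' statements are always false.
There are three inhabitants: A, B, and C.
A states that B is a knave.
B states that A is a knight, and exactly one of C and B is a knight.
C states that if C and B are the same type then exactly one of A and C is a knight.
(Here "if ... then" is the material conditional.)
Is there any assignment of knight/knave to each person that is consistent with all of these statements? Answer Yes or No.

No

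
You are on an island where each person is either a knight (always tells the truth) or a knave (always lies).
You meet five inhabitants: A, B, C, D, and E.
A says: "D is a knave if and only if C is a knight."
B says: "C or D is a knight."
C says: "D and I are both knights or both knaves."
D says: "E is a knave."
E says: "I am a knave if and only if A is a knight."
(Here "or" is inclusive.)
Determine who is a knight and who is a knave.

A is a knave, B is a knight, C is a knight, D is a knight, and E is a knave.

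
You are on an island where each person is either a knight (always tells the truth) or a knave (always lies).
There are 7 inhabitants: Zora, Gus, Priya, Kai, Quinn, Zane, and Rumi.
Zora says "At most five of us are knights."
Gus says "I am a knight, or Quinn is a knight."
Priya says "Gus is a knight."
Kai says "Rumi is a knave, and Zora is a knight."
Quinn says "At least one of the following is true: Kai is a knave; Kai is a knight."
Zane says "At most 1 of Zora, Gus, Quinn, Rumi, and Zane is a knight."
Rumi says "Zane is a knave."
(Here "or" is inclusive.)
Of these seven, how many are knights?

5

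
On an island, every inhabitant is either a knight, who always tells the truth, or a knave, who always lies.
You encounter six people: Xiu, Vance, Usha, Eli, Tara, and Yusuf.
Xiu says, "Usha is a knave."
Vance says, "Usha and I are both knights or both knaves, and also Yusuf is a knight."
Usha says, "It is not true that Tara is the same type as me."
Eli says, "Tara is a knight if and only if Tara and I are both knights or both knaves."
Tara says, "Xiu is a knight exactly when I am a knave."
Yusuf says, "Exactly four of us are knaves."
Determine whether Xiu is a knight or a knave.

Consistent assignments: {Xiu=knave, Vance=knave, Usha=knight, Eli=knave, Tara=knave, Yusuf=knight}; {Xiu=knave, Vance=knave, Usha=knight, Eli=knave, Tara=knave, Yusuf=knave}
In every consistent assignment, Xiu is a knave.

Xiu is a knave.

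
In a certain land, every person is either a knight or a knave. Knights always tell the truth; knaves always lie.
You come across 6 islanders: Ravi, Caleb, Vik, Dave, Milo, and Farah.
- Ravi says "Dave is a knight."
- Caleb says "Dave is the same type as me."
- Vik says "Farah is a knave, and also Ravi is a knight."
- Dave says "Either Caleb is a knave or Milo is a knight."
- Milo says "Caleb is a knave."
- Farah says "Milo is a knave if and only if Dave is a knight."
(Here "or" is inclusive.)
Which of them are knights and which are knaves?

Ravi is a knight, so "Dave is a knight" must be True — and it is.
Caleb is a knave, so "Dave is the same type as me" must be False — and it is.
Vik is a knight; "Farah is a knave, and also Ravi is a knight" is True, as required.
Dave is a knight; "either Caleb is a knave or Milo is a knight" is True, as required.
Since Milo is a knight, "Caleb is a knave" needs to be True, which holds.
Farah is a knave, and the claim "Milo is a knave if and only if Dave is a knight" is indeed False.

Ravi is a knight, Caleb is a knave, Vik is a knight, Dave is a knight, Milo is a knight, and Farah is a knave.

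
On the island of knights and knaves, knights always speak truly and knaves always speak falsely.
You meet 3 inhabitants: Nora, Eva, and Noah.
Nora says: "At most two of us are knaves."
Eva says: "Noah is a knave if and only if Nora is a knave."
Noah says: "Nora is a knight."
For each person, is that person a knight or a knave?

Knights: Nora, Eva, and Noah. Knaves: none.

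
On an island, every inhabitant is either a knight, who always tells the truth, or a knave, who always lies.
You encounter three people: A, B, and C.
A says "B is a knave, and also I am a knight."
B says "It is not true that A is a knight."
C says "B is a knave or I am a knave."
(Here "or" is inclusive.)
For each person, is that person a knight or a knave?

A (knight): "B is a knave, and also I am a knight" — True. ✓
B is a knave, and the claim "it is not true that A is a knight" is indeed False.
C (knight): "B is a knave or I am a knave" — True. ✓

A is a knight, B is a knave, and C is a knight.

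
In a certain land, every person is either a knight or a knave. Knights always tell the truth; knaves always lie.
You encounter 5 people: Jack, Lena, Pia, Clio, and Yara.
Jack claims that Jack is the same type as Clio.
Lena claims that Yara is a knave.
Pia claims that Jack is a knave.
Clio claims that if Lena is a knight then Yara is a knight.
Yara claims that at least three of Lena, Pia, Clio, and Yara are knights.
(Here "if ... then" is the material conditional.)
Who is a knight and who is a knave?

Suppose Jack is a knight. Then Jack's statement "Jack is the same type as Clio" would have to be true. Checking the 16 ways to assign the others, none is consistent with every speaker.
(For instance, with Lena=knave, Pia=knight, Clio=knight, Yara=knight, Pia's claim "Jack is a knave" comes out false where it would need to be true.)
So Jack must be a knave, making "Jack is the same type as Clio" false. Taking Jack=knave, Lena=knave, Pia=knight, Clio=knight, Yara=knight, each remaining statement checks out:
  Lena (knave): "Yara is a knave" — false. ✓
  Pia (knight): "Jack is a knave" — true. ✓
  Clio (knight): "if Lena is a knight then Yara is a knight" — true. ✓
  Yara (knight): "at least three of Lena, Pia, Clio, and Yara are knights" — true. ✓
This is the unique consistent assignment.

Jack is a knave, Lena is a knave, Pia is a knight, Clio is a knight, and Yara is a knight.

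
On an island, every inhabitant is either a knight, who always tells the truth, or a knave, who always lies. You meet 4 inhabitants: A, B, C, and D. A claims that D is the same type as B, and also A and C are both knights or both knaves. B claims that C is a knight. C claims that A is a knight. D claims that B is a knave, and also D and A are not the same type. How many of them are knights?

1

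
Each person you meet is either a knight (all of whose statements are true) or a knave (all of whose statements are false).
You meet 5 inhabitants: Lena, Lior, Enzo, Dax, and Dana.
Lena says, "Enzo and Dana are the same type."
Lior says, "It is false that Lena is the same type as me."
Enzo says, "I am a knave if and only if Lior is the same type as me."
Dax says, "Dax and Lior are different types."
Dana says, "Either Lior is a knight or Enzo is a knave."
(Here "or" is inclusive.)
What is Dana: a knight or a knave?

Dana is a knave.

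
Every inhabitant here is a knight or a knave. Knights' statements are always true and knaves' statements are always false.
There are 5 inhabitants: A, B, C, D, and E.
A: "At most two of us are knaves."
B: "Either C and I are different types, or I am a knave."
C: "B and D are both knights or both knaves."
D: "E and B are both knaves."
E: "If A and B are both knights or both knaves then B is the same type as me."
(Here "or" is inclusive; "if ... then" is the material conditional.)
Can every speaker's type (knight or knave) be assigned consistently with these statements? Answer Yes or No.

One consistent assignment: A=knight, B=knight, C=knave, D=knave, E=knight.

Yes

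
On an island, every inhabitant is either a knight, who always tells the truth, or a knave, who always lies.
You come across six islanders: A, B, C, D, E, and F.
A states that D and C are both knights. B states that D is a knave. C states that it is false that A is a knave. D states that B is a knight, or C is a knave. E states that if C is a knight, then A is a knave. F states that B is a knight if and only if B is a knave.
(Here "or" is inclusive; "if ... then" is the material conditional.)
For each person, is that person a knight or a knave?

A is a knave, B is a knave, C is a knave, D is a knight, E is a knight, and F is a knave.

Since A is a knave, "D and C are both knights" needs to be false, which holds.
B is a knave; "D is a knave" is false, as required.
As a knave, C's statement "it is false that A is a knave" should be false; it is.
D is a knight; "B is a knight, or C is a knave" is True, as required.
Since E is a knight, "if C is a knight, then A is a knave" needs to be True, which holds.
F is a knave, and the claim "B is a knight if and only if B is a knave" is indeed false.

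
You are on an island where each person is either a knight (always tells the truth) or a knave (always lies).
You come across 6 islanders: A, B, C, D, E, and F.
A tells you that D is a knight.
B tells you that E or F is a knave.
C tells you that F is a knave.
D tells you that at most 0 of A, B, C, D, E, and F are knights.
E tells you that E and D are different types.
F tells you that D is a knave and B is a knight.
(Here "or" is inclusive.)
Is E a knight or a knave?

E is a knave.

Consistent assignments: {A=knave, B=knight, C=knave, D=knave, E=knave, F=knight}
In every consistent assignment, E is a knave.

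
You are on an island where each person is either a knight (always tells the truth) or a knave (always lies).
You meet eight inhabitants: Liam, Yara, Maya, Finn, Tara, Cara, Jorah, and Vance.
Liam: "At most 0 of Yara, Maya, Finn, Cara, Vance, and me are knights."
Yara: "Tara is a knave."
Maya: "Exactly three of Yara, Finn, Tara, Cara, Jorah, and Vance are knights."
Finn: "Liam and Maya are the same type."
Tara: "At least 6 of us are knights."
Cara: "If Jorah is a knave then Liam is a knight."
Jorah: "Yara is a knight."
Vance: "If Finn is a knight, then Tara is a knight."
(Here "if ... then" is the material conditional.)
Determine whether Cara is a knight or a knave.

Cara is a knight.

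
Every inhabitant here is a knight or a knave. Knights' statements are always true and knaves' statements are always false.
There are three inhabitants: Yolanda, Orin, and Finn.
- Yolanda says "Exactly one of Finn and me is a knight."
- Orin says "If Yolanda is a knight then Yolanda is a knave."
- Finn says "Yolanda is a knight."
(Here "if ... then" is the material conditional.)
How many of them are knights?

1

The unique consistent assignment is Yolanda=knave, Orin=knight, Finn=knave.
That has 1 knight.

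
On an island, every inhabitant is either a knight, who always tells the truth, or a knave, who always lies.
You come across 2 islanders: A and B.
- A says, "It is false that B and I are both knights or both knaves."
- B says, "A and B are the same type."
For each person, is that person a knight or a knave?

Since A is a knight, "it is false that B and I are both knights or both knaves" needs to be True, which holds.
Since B is a knave, "A and B are the same type" needs to be False, which holds.

A is a knight and B is a knave.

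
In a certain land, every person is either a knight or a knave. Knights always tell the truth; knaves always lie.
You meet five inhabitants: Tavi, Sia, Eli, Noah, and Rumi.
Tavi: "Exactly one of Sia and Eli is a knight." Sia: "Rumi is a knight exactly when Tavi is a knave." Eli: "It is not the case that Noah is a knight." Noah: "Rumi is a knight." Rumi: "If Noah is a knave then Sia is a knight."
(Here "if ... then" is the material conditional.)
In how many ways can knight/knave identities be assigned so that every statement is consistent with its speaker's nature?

0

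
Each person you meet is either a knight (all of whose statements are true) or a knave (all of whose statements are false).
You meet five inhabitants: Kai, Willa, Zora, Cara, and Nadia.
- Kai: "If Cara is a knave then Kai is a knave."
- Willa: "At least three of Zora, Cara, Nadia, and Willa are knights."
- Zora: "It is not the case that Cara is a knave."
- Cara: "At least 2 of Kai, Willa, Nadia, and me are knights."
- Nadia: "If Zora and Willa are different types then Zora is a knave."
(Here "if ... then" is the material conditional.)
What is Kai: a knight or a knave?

Kai is a knight.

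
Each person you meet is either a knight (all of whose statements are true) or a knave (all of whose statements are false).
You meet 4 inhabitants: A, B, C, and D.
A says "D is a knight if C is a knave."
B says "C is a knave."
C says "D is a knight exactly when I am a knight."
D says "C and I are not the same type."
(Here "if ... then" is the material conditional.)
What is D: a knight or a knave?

D is a knight.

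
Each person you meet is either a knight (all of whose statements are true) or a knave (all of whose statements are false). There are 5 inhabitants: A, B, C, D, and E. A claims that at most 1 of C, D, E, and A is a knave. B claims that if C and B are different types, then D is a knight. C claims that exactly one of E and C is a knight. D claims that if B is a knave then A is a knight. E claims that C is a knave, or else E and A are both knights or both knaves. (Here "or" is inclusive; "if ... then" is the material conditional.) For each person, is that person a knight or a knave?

Knights: A, B, C, and D. Knaves: E.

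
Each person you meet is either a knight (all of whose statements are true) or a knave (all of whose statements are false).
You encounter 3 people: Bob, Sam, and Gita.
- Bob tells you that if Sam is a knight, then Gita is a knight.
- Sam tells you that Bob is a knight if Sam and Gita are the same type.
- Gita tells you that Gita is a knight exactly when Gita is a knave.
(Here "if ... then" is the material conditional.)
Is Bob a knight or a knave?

Consistent assignments: {Bob=knave, Sam=knight, Gita=knave}
In every consistent assignment, Bob is a knave.

Bob is a knave.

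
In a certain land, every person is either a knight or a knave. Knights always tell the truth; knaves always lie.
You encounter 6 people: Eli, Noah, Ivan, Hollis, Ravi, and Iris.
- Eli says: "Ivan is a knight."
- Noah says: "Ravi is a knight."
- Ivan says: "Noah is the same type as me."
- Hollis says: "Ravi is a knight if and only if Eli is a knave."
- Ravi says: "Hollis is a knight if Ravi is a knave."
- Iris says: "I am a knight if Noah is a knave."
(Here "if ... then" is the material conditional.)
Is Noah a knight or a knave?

Consistent assignments: {Eli=knight, Noah=knight, Ivan=knight, Hollis=knave, Ravi=knight, Iris=knight}; {Eli=knave, Noah=knight, Ivan=knave, Hollis=knight, Ravi=knight, Iris=knight}
In every consistent assignment, Noah is a knight.

Noah is a knight.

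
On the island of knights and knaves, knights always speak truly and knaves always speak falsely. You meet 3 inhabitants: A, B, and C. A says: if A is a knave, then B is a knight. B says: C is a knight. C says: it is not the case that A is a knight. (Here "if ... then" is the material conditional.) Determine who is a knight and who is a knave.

A (knight): "if A is a knave, then B is a knight" — true. ✓
As a knave, B's statement "C is a knight" should be False; it is.
C is a knave, so "it is not the case that A is a knight" must be False — and it is.

A is a knight, B is a knave, and C is a knave.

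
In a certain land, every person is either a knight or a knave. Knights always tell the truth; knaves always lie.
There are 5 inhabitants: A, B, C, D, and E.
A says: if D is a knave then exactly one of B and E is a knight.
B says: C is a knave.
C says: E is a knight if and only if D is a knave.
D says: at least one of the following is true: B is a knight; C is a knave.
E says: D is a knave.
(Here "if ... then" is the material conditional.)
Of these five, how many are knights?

3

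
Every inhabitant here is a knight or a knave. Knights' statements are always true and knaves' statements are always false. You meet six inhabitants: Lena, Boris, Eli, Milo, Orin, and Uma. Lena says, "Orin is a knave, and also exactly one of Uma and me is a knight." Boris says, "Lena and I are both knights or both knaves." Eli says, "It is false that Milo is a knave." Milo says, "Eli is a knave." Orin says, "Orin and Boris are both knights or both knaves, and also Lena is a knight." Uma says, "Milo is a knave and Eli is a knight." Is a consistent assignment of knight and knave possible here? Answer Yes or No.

No

Checking all 64 assignments, each has at least one speaker whose statement's truth value contradicts their type.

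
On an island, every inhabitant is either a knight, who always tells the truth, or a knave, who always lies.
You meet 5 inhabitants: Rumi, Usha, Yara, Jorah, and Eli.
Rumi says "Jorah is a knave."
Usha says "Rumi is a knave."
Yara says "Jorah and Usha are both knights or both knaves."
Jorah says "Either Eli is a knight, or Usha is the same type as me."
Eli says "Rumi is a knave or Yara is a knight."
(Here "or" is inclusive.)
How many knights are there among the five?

4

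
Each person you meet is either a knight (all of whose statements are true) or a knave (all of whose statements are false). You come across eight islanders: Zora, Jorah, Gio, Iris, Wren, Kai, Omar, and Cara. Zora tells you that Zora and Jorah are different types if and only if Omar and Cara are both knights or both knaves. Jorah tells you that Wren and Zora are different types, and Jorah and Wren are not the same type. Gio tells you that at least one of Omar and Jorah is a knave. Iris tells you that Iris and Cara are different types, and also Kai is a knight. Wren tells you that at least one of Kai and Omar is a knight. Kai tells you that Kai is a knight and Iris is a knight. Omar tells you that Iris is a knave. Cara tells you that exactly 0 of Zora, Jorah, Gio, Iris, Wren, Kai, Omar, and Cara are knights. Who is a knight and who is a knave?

Since Zora is a knight, "Zora and Jorah are different types if and only if Omar and Cara are both knights or both knaves" needs to be true, which holds.
Since Jorah is a knave, "Wren and Zora are different types, and Jorah and Wren are not the same type" needs to be false, which holds.
Since Gio is a knight, "at least one of Omar and Jorah is a knave" needs to be true, which holds.
Iris is a knight, and the claim "Iris and Cara are different types, and also Kai is a knight" is indeed true.
Wren is a knight; "at least one of Kai and Omar is a knight" is true, as required.
Kai is a knight, and the claim "Kai is a knight and Iris is a knight" is indeed true.
Omar is a knave; "Iris is a knave" is false, as required.
Since Cara is a knave, "exactly 0 of Zora, Jorah, Gio, Iris, Wren, Kai, Omar, and Cara are knights" needs to be false, which holds.

Knights: Zora, Gio, Iris, Wren, and Kai. Knaves: Jorah, Omar, and Cara.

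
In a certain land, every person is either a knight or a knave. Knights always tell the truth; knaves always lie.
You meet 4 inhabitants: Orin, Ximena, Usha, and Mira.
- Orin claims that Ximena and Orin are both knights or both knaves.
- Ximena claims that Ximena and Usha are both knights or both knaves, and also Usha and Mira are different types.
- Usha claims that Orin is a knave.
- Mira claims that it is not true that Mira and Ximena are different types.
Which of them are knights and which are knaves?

Suppose Orin is a knight. Then Orin's statement "Ximena and Orin are both knights or both knaves" would have to be true. Checking the 8 ways to assign the others, none is consistent with every speaker.
(For instance, with Ximena=knight, Usha=knight, Mira=knave, Usha's claim "Orin is a knave" comes out false where it would need to be true.)
So Orin must be a knave, making "Ximena and Orin are both knights or both knaves" false. Taking Orin=knave, Ximena=knight, Usha=knight, Mira=knave, each remaining statement checks out:
  Ximena (knight): "Ximena and Usha are both knights or both knaves, and also Usha and Mira are different types" — true. ✓
  Usha (knight): "Orin is a knave" — true. ✓
  Mira (knave): "it is not true that Mira and Ximena are different types" — false. ✓
This is the unique consistent assignment.

Knights: Ximena and Usha. Knaves: Orin and Mira.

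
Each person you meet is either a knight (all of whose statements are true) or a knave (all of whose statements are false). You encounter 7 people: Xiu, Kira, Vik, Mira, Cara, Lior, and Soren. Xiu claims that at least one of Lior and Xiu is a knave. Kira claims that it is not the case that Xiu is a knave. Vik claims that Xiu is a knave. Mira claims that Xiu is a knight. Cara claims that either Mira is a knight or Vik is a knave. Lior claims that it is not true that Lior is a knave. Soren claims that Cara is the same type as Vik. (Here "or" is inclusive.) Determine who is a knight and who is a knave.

Knights: Xiu, Kira, Mira, and Cara. Knaves: Vik, Lior, and Soren.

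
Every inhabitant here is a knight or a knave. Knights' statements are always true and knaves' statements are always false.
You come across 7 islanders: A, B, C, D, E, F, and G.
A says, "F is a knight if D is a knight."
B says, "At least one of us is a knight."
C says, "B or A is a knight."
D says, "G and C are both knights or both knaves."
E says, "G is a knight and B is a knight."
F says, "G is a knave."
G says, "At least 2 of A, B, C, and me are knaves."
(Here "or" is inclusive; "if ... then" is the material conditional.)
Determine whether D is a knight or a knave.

D is a knave.

Consistent assignments: {A=knight, B=knight, C=knight, D=knave, E=knave, F=knight, G=knave}
In every consistent assignment, D is a knave.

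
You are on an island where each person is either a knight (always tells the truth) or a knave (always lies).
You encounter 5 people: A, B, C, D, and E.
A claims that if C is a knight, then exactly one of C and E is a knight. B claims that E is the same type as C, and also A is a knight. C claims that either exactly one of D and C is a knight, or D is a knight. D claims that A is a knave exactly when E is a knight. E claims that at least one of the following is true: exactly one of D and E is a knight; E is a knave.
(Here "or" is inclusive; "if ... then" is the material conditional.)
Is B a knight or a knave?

B is a knave.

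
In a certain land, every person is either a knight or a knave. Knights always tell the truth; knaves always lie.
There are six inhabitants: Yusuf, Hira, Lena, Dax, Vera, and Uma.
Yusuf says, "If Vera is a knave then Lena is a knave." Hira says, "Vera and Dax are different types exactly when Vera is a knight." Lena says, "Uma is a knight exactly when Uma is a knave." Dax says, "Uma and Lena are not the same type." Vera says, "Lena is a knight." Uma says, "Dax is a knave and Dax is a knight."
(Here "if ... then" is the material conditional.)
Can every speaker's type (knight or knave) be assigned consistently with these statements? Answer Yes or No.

Yes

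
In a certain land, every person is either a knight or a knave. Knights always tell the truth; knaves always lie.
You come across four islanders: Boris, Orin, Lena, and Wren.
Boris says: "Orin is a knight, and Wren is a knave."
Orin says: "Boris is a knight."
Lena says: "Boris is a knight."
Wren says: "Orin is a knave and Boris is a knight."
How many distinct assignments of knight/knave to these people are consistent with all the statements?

2

Consistent assignments:
  Boris=knight, Orin=knight, Lena=knight, Wren=knave
  Boris=knave, Orin=knave, Lena=knave, Wren=knave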